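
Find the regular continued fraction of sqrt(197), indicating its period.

Write x_i = (sqrt(197) + m_i)/d_i with (m_0, d_0) = (0, 1). a_0 = floor(sqrt(197)) = 14, since 14^2 = 196 <= 197 < 225 = 15^2.
Iterate m_{i+1} = d_i*a_i - m_i, d_{i+1} = (197 - m_{i+1}^2)/d_i, a_{i+1} = floor((a_0 + m_{i+1})/d_{i+1}):
  m_1 = 1*14 - 0 = 14, d_1 = (197 - 14^2)/1 = 1/1 = 1, a_1 = floor((14 + 14)/1) = 28.
  m_2 = 1*28 - 14 = 14, d_2 = (197 - 14^2)/1 = 1/1 = 1: (m_2, d_2) = (m_1, d_1) = (14, 1), so from here the quotient a_1 repeats; the period length is 1.
Hence the expansion of sqrt(197) is a_0 = 14 followed by the repeating block 28 (period 1).

[14; (28)]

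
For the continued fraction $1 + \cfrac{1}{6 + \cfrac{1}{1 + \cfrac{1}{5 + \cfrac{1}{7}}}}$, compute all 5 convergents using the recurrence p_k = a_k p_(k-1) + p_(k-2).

Using the convergent recurrence p_i = a_i*p_{i-1} + p_{i-2}, q_i = a_i*q_{i-1} + q_{i-2} with p_{-2}=0, p_{-1}=1, q_{-2}=1, q_{-1}=0:
  i=0: a_0=1, p_0 = 1*1 + 0 = 1, q_0 = 1*0 + 1 = 1.
  i=1: a_1=6, p_1 = 6*1 + 1 = 7, q_1 = 6*1 + 0 = 6.
  i=2: a_2=1, p_2 = 1*7 + 1 = 8, q_2 = 1*6 + 1 = 7.
  i=3: a_3=5, p_3 = 5*8 + 7 = 47, q_3 = 5*7 + 6 = 41.
  i=4: a_4=7, p_4 = 7*47 + 8 = 337, q_4 = 7*41 + 7 = 294.

1/1, 7/6, 8/7, 47/41, 337/294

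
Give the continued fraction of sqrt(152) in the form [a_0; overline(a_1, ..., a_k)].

Write x_i = (sqrt(152) + m_i)/d_i with (m_0, d_0) = (0, 1). a_0 = floor(sqrt(152)) = 12, since 12^2 = 144 <= 152 < 169 = 13^2.
Iterate m_{i+1} = d_i*a_i - m_i, d_{i+1} = (152 - m_{i+1}^2)/d_i, a_{i+1} = floor((a_0 + m_{i+1})/d_{i+1}):
  m_1 = 1*12 - 0 = 12, d_1 = (152 - 12^2)/1 = 8/1 = 8, a_1 = floor((12 + 12)/8) = 3.
  m_2 = 8*3 - 12 = 12, d_2 = (152 - 12^2)/8 = 8/8 = 1, a_2 = floor((12 + 12)/1) = 24.
  m_3 = 1*24 - 12 = 12, d_3 = (152 - 12^2)/1 = 8/1 = 8: (m_3, d_3) = (m_1, d_1) = (12, 8), so from here the quotients repeat a_1, a_2; the period length is 2.
Hence the expansion of sqrt(152) is a_0 = 12 followed by the repeating block 3, 24 (period 2).

[12; overline(3, 24)]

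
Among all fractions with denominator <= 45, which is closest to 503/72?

Expand x = 503/72 as a continued fraction with the Euclidean algorithm:
  503 = 6*72 + 71, so a_0 = 6.
  72 = 1*71 + 1, so a_1 = 1.
  71 = 71*1 + 0, so a_2 = 71.
so x = [6; 1, 71].
Convergents (p_i = a_i*p_{i-1} + p_{i-2}, q_i = a_i*q_{i-1} + q_{i-2} with p_{-2}=0, p_{-1}=1, q_{-2}=1, q_{-1}=0), until the denominator exceeds 45:
  i=0: a_0=6, p_0 = 6*1 + 0 = 6, q_0 = 6*0 + 1 = 1.
  i=1: a_1=1, p_1 = 1*6 + 1 = 7, q_1 = 1*1 + 0 = 1.
  i=2: a_2=71, p_2 = 71*7 + 6 = 503, q_2 = 71*1 + 1 = 72.
q_2 = 72 > 45, so the last convergent with denominator <= 45 is p_1/q_1 = 7/1.
The closest fraction with denominator <= 45 is either p_1/q_1 or the intermediate fraction (k*p_1 + p_0)/(k*q_1 + q_0) with the largest k >= 1 whose denominator stays <= 45; these approach x as k grows, and every other convergent or intermediate fraction in range is farther away.
Largest k: floor((45 - q_0)/q_1) = floor((45 - 1)/1) = 44.
That gives (44*7 + 6)/(44*1 + 1) = 314/45.
Compare the errors: |x - 7/1| = |503*1 - 7*72|/(72*1) = 1/72, and |x - 314/45| = |503*45 - 314*72|/(72*45) = 27/3240.
Cross-multiplying, 27*72 = 1944 < 3240 = 1*3240, so 27/3240 is smaller: the intermediate fraction 314/45 is closer to x than 7/1.

314/45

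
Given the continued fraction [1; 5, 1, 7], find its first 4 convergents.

Using the convergent recurrence p_i = a_i*p_{i-1} + p_{i-2}, q_i = a_i*q_{i-1} + q_{i-2} with p_{-2}=0, p_{-1}=1, q_{-2}=1, q_{-1}=0:
  i=0: a_0=1, p_0 = 1*1 + 0 = 1, q_0 = 1*0 + 1 = 1.
  i=1: a_1=5, p_1 = 5*1 + 1 = 6, q_1 = 5*1 + 0 = 5.
  i=2: a_2=1, p_2 = 1*6 + 1 = 7, q_2 = 1*5 + 1 = 6.
  i=3: a_3=7, p_3 = 7*7 + 6 = 55, q_3 = 7*6 + 5 = 47.

1/1, 6/5, 7/6, 55/47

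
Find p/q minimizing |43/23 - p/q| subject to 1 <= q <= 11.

Expand x = 43/23 as a continued fraction with the Euclidean algorithm:
  43 = 1*23 + 20, so a_0 = 1.
  23 = 1*20 + 3, so a_1 = 1.
  20 = 6*3 + 2, so a_2 = 6.
  3 = 1*2 + 1, so a_3 = 1.
  2 = 2*1 + 0, so a_4 = 2.
so x = [1; 1, 6, 1, 2].
Convergents (p_i = a_i*p_{i-1} + p_{i-2}, q_i = a_i*q_{i-1} + q_{i-2} with p_{-2}=0, p_{-1}=1, q_{-2}=1, q_{-1}=0), until the denominator exceeds 11:
  i=0: a_0=1, p_0 = 1*1 + 0 = 1, q_0 = 1*0 + 1 = 1.
  i=1: a_1=1, p_1 = 1*1 + 1 = 2, q_1 = 1*1 + 0 = 1.
  i=2: a_2=6, p_2 = 6*2 + 1 = 13, q_2 = 6*1 + 1 = 7.
  i=3: a_3=1, p_3 = 1*13 + 2 = 15, q_3 = 1*7 + 1 = 8.
  i=4: a_4=2, p_4 = 2*15 + 13 = 43, q_4 = 2*8 + 7 = 23.
q_4 = 23 > 11, so the last convergent with denominator <= 11 is p_3/q_3 = 15/8.
The closest fraction with denominator <= 11 is either p_3/q_3 or the intermediate fraction (k*p_3 + p_2)/(k*q_3 + q_2) with the largest k >= 1 whose denominator stays <= 11; these approach x as k grows, and every other convergent or intermediate fraction in range is farther away.
Largest k: floor((11 - q_2)/q_3) = floor((11 - 7)/8) = 0.
Since k = 0, no intermediate fraction beyond p_3/q_3 has denominator <= 11, so the convergent 15/8 is the closest (its error is |43*8 - 15*23|/(23*8) = 1/184).

15/8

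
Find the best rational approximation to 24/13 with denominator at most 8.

13/7

Expand x = 24/13 as a continued fraction with the Euclidean algorithm:
  24 = 1*13 + 11, so a_0 = 1.
  13 = 1*11 + 2, so a_1 = 1.
  11 = 5*2 + 1, so a_2 = 5.
  2 = 2*1 + 0, so a_3 = 2.
so x = [1; 1, 5, 2].
Convergents (p_i = a_i*p_{i-1} + p_{i-2}, q_i = a_i*q_{i-1} + q_{i-2} with p_{-2}=0, p_{-1}=1, q_{-2}=1, q_{-1}=0), until the denominator exceeds 8:
  i=0: a_0=1, p_0 = 1*1 + 0 = 1, q_0 = 1*0 + 1 = 1.
  i=1: a_1=1, p_1 = 1*1 + 1 = 2, q_1 = 1*1 + 0 = 1.
  i=2: a_2=5, p_2 = 5*2 + 1 = 11, q_2 = 5*1 + 1 = 6.
  i=3: a_3=2, p_3 = 2*11 + 2 = 24, q_3 = 2*6 + 1 = 13.
q_3 = 13 > 8, so the last convergent with denominator <= 8 is p_2/q_2 = 11/6.
The closest fraction with denominator <= 8 is either p_2/q_2 or the intermediate fraction (k*p_2 + p_1)/(k*q_2 + q_1) with the largest k >= 1 whose denominator stays <= 8; these approach x as k grows, and every other convergent or intermediate fraction in range is farther away.
Largest k: floor((8 - q_1)/q_2) = floor((8 - 1)/6) = 1.
That gives (1*11 + 2)/(1*6 + 1) = 13/7.
Compare the errors: |x - 11/6| = |24*6 - 11*13|/(13*6) = 1/78, and |x - 13/7| = |24*7 - 13*13|/(13*7) = 1/91.
Cross-multiplying, 1*78 = 78 < 91 = 1*91, so 1/91 is smaller: the intermediate fraction 13/7 is closer to x than 11/6.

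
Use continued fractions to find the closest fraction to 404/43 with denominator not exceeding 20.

Expand x = 404/43 as a continued fraction with the Euclidean algorithm:
  404 = 9*43 + 17, so a_0 = 9.
  43 = 2*17 + 9, so a_1 = 2.
  17 = 1*9 + 8, so a_2 = 1.
  9 = 1*8 + 1, so a_3 = 1.
  8 = 8*1 + 0, so a_4 = 8.
so x = [9; 2, 1, 1, 8].
Convergents (p_i = a_i*p_{i-1} + p_{i-2}, q_i = a_i*q_{i-1} + q_{i-2} with p_{-2}=0, p_{-1}=1, q_{-2}=1, q_{-1}=0), until the denominator exceeds 20:
  i=0: a_0=9, p_0 = 9*1 + 0 = 9, q_0 = 9*0 + 1 = 1.
  i=1: a_1=2, p_1 = 2*9 + 1 = 19, q_1 = 2*1 + 0 = 2.
  i=2: a_2=1, p_2 = 1*19 + 9 = 28, q_2 = 1*2 + 1 = 3.
  i=3: a_3=1, p_3 = 1*28 + 19 = 47, q_3 = 1*3 + 2 = 5.
  i=4: a_4=8, p_4 = 8*47 + 28 = 404, q_4 = 8*5 + 3 = 43.
q_4 = 43 > 20, so the last convergent with denominator <= 20 is p_3/q_3 = 47/5.
The closest fraction with denominator <= 20 is either p_3/q_3 or the intermediate fraction (k*p_3 + p_2)/(k*q_3 + q_2) with the largest k >= 1 whose denominator stays <= 20; these approach x as k grows, and every other convergent or intermediate fraction in range is farther away.
Largest k: floor((20 - q_2)/q_3) = floor((20 - 3)/5) = 3.
That gives (3*47 + 28)/(3*5 + 3) = 169/18.
Compare the errors: |x - 47/5| = |404*5 - 47*43|/(43*5) = 1/215, and |x - 169/18| = |404*18 - 169*43|/(43*18) = 5/774.
Cross-multiplying, 1*774 = 774 < 1075 = 5*215, so 1/215 is smaller: the convergent 47/5 is closer to x than 169/18.

47/5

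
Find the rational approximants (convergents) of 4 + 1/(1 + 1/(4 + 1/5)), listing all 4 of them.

4/1, 5/1, 24/5, 125/26

Using the convergent recurrence p_i = a_i*p_{i-1} + p_{i-2}, q_i = a_i*q_{i-1} + q_{i-2} with p_{-2}=0, p_{-1}=1, q_{-2}=1, q_{-1}=0:
  i=0: a_0=4, p_0 = 4*1 + 0 = 4, q_0 = 4*0 + 1 = 1.
  i=1: a_1=1, p_1 = 1*4 + 1 = 5, q_1 = 1*1 + 0 = 1.
  i=2: a_2=4, p_2 = 4*5 + 4 = 24, q_2 = 4*1 + 1 = 5.
  i=3: a_3=5, p_3 = 5*24 + 5 = 125, q_3 = 5*5 + 1 = 26.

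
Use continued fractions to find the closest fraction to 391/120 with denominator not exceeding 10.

Expand x = 391/120 as a continued fraction with the Euclidean algorithm:
  391 = 3*120 + 31, so a_0 = 3.
  120 = 3*31 + 27, so a_1 = 3.
  31 = 1*27 + 4, so a_2 = 1.
  27 = 6*4 + 3, so a_3 = 6.
  4 = 1*3 + 1, so a_4 = 1.
  3 = 3*1 + 0, so a_5 = 3.
so x = [3; 3, 1, 6, 1, 3].
Convergents (p_i = a_i*p_{i-1} + p_{i-2}, q_i = a_i*q_{i-1} + q_{i-2} with p_{-2}=0, p_{-1}=1, q_{-2}=1, q_{-1}=0), until the denominator exceeds 10:
  i=0: a_0=3, p_0 = 3*1 + 0 = 3, q_0 = 3*0 + 1 = 1.
  i=1: a_1=3, p_1 = 3*3 + 1 = 10, q_1 = 3*1 + 0 = 3.
  i=2: a_2=1, p_2 = 1*10 + 3 = 13, q_2 = 1*3 + 1 = 4.
  i=3: a_3=6, p_3 = 6*13 + 10 = 88, q_3 = 6*4 + 3 = 27.
q_3 = 27 > 10, so the last convergent with denominator <= 10 is p_2/q_2 = 13/4.
The closest fraction with denominator <= 10 is either p_2/q_2 or the intermediate fraction (k*p_2 + p_1)/(k*q_2 + q_1) with the largest k >= 1 whose denominator stays <= 10; these approach x as k grows, and every other convergent or intermediate fraction in range is farther away.
Largest k: floor((10 - q_1)/q_2) = floor((10 - 3)/4) = 1.
That gives (1*13 + 10)/(1*4 + 3) = 23/7.
Compare the errors: |x - 13/4| = |391*4 - 13*120|/(120*4) = 4/480, and |x - 23/7| = |391*7 - 23*120|/(120*7) = 23/840.
Cross-multiplying, 4*840 = 3360 < 11040 = 23*480, so 4/480 is smaller: the convergent 13/4 is closer to x than 23/7.

13/4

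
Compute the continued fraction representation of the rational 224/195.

[1; 6, 1, 2, 1, 1, 1, 2]

Run the Euclidean algorithm on 224 and 195; the successive quotients are the partial quotients a_0, a_1, ... (each step inverts the fractional part left over by the previous one):
  224 = 1*195 + 29, so a_0 = 1.
  195 = 6*29 + 21, so a_1 = 6.
  29 = 1*21 + 8, so a_2 = 1.
  21 = 2*8 + 5, so a_3 = 2.
  8 = 1*5 + 3, so a_4 = 1.
  5 = 1*3 + 2, so a_5 = 1.
  3 = 1*2 + 1, so a_6 = 1.
  2 = 2*1 + 0, so a_7 = 2.
The remainder reaches 0 after 8 divisions, so the expansion has 8 partial quotients, read off in order.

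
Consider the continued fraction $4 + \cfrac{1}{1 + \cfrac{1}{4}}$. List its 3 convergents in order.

Using the convergent recurrence p_i = a_i*p_{i-1} + p_{i-2}, q_i = a_i*q_{i-1} + q_{i-2} with p_{-2}=0, p_{-1}=1, q_{-2}=1, q_{-1}=0:
  i=0: a_0=4, p_0 = 4*1 + 0 = 4, q_0 = 4*0 + 1 = 1.
  i=1: a_1=1, p_1 = 1*4 + 1 = 5, q_1 = 1*1 + 0 = 1.
  i=2: a_2=4, p_2 = 4*5 + 4 = 24, q_2 = 4*1 + 1 = 5.

4/1, 5/1, 24/5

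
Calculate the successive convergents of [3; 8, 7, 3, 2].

Using the convergent recurrence p_i = a_i*p_{i-1} + p_{i-2}, q_i = a_i*q_{i-1} + q_{i-2} with p_{-2}=0, p_{-1}=1, q_{-2}=1, q_{-1}=0:
  i=0: a_0=3, p_0 = 3*1 + 0 = 3, q_0 = 3*0 + 1 = 1.
  i=1: a_1=8, p_1 = 8*3 + 1 = 25, q_1 = 8*1 + 0 = 8.
  i=2: a_2=7, p_2 = 7*25 + 3 = 178, q_2 = 7*8 + 1 = 57.
  i=3: a_3=3, p_3 = 3*178 + 25 = 559, q_3 = 3*57 + 8 = 179.
  i=4: a_4=2, p_4 = 2*559 + 178 = 1296, q_4 = 2*179 + 57 = 415.

3/1, 25/8, 178/57, 559/179, 1296/415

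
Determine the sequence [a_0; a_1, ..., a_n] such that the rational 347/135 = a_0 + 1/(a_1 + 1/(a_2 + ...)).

Run the Euclidean algorithm on 347 and 135; the successive quotients are the partial quotients a_0, a_1, ... (each step inverts the fractional part left over by the previous one):
  347 = 2*135 + 77, so a_0 = 2.
  135 = 1*77 + 58, so a_1 = 1.
  77 = 1*58 + 19, so a_2 = 1.
  58 = 3*19 + 1, so a_3 = 3.
  19 = 19*1 + 0, so a_4 = 19.
The remainder reaches 0 after 5 divisions, so the expansion has 5 partial quotients, read off in order.

[2; 1, 1, 3, 19]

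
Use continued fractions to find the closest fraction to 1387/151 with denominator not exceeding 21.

Expand x = 1387/151 as a continued fraction with the Euclidean algorithm:
  1387 = 9*151 + 28, so a_0 = 9.
  151 = 5*28 + 11, so a_1 = 5.
  28 = 2*11 + 6, so a_2 = 2.
  11 = 1*6 + 5, so a_3 = 1.
  6 = 1*5 + 1, so a_4 = 1.
  5 = 5*1 + 0, so a_5 = 5.
so x = [9; 5, 2, 1, 1, 5].
Convergents (p_i = a_i*p_{i-1} + p_{i-2}, q_i = a_i*q_{i-1} + q_{i-2} with p_{-2}=0, p_{-1}=1, q_{-2}=1, q_{-1}=0), until the denominator exceeds 21:
  i=0: a_0=9, p_0 = 9*1 + 0 = 9, q_0 = 9*0 + 1 = 1.
  i=1: a_1=5, p_1 = 5*9 + 1 = 46, q_1 = 5*1 + 0 = 5.
  i=2: a_2=2, p_2 = 2*46 + 9 = 101, q_2 = 2*5 + 1 = 11.
  i=3: a_3=1, p_3 = 1*101 + 46 = 147, q_3 = 1*11 + 5 = 16.
  i=4: a_4=1, p_4 = 1*147 + 101 = 248, q_4 = 1*16 + 11 = 27.
q_4 = 27 > 21, so the last convergent with denominator <= 21 is p_3/q_3 = 147/16.
The closest fraction with denominator <= 21 is either p_3/q_3 or the intermediate fraction (k*p_3 + p_2)/(k*q_3 + q_2) with the largest k >= 1 whose denominator stays <= 21; these approach x as k grows, and every other convergent or intermediate fraction in range is farther away.
Largest k: floor((21 - q_2)/q_3) = floor((21 - 11)/16) = 0.
Since k = 0, no intermediate fraction beyond p_3/q_3 has denominator <= 21, so the convergent 147/16 is the closest (its error is |1387*16 - 147*151|/(151*16) = 5/2416).

147/16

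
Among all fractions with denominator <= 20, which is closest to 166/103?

29/18

Expand x = 166/103 as a continued fraction with the Euclidean algorithm:
  166 = 1*103 + 63, so a_0 = 1.
  103 = 1*63 + 40, so a_1 = 1.
  63 = 1*40 + 23, so a_2 = 1.
  40 = 1*23 + 17, so a_3 = 1.
  23 = 1*17 + 6, so a_4 = 1.
  17 = 2*6 + 5, so a_5 = 2.
  6 = 1*5 + 1, so a_6 = 1.
  5 = 5*1 + 0, so a_7 = 5.
so x = [1; 1, 1, 1, 1, 2, 1, 5].
Convergents (p_i = a_i*p_{i-1} + p_{i-2}, q_i = a_i*q_{i-1} + q_{i-2} with p_{-2}=0, p_{-1}=1, q_{-2}=1, q_{-1}=0), until the denominator exceeds 20:
  i=0: a_0=1, p_0 = 1*1 + 0 = 1, q_0 = 1*0 + 1 = 1.
  i=1: a_1=1, p_1 = 1*1 + 1 = 2, q_1 = 1*1 + 0 = 1.
  i=2: a_2=1, p_2 = 1*2 + 1 = 3, q_2 = 1*1 + 1 = 2.
  i=3: a_3=1, p_3 = 1*3 + 2 = 5, q_3 = 1*2 + 1 = 3.
  i=4: a_4=1, p_4 = 1*5 + 3 = 8, q_4 = 1*3 + 2 = 5.
  i=5: a_5=2, p_5 = 2*8 + 5 = 21, q_5 = 2*5 + 3 = 13.
  i=6: a_6=1, p_6 = 1*21 + 8 = 29, q_6 = 1*13 + 5 = 18.
  i=7: a_7=5, p_7 = 5*29 + 21 = 166, q_7 = 5*18 + 13 = 103.
q_7 = 103 > 20, so the last convergent with denominator <= 20 is p_6/q_6 = 29/18.
The closest fraction with denominator <= 20 is either p_6/q_6 or the intermediate fraction (k*p_6 + p_5)/(k*q_6 + q_5) with the largest k >= 1 whose denominator stays <= 20; these approach x as k grows, and every other convergent or intermediate fraction in range is farther away.
Largest k: floor((20 - q_5)/q_6) = floor((20 - 13)/18) = 0.
Since k = 0, no intermediate fraction beyond p_6/q_6 has denominator <= 20, so the convergent 29/18 is the closest (its error is |166*18 - 29*103|/(103*18) = 1/1854).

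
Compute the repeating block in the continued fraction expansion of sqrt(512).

Write x_i = (sqrt(512) + m_i)/d_i with (m_0, d_0) = (0, 1). a_0 = floor(sqrt(512)) = 22, since 22^2 = 484 <= 512 < 529 = 23^2.
Iterate m_{i+1} = d_i*a_i - m_i, d_{i+1} = (512 - m_{i+1}^2)/d_i, a_{i+1} = floor((a_0 + m_{i+1})/d_{i+1}):
  m_1 = 1*22 - 0 = 22, d_1 = (512 - 22^2)/1 = 28/1 = 28, a_1 = floor((22 + 22)/28) = 1.
  m_2 = 28*1 - 22 = 6, d_2 = (512 - 6^2)/28 = 476/28 = 17, a_2 = floor((22 + 6)/17) = 1.
  m_3 = 17*1 - 6 = 11, d_3 = (512 - 11^2)/17 = 391/17 = 23, a_3 = floor((22 + 11)/23) = 1.
  m_4 = 23*1 - 11 = 12, d_4 = (512 - 12^2)/23 = 368/23 = 16, a_4 = floor((22 + 12)/16) = 2.
  m_5 = 16*2 - 12 = 20, d_5 = (512 - 20^2)/16 = 112/16 = 7, a_5 = floor((22 + 20)/7) = 6.
  m_6 = 7*6 - 20 = 22, d_6 = (512 - 22^2)/7 = 28/7 = 4, a_6 = floor((22 + 22)/4) = 11.
  m_7 = 4*11 - 22 = 22, d_7 = (512 - 22^2)/4 = 28/4 = 7, a_7 = floor((22 + 22)/7) = 6.
  m_8 = 7*6 - 22 = 20, d_8 = (512 - 20^2)/7 = 112/7 = 16, a_8 = floor((22 + 20)/16) = 2.
  m_9 = 16*2 - 20 = 12, d_9 = (512 - 12^2)/16 = 368/16 = 23, a_9 = floor((22 + 12)/23) = 1.
  m_10 = 23*1 - 12 = 11, d_10 = (512 - 11^2)/23 = 391/23 = 17, a_10 = floor((22 + 11)/17) = 1.
  m_11 = 17*1 - 11 = 6, d_11 = (512 - 6^2)/17 = 476/17 = 28, a_11 = floor((22 + 6)/28) = 1.
  m_12 = 28*1 - 6 = 22, d_12 = (512 - 22^2)/28 = 28/28 = 1, a_12 = floor((22 + 22)/1) = 44.
  m_13 = 1*44 - 22 = 22, d_13 = (512 - 22^2)/1 = 28/1 = 28: (m_13, d_13) = (m_1, d_1) = (22, 28), so from here the quotients repeat a_1, ..., a_12; the period length is 12.
Hence the expansion of sqrt(512) is a_0 = 22 followed by the repeating block 1, 1, 1, 2, 6, 11, 6, 2, 1, 1, 1, 44 (period 12).

[22; (1, 1, 1, 2, 6, 11, 6, 2, 1, 1, 1, 44)]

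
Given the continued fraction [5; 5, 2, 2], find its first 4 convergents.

5/1, 26/5, 57/11, 140/27

Using the convergent recurrence p_i = a_i*p_{i-1} + p_{i-2}, q_i = a_i*q_{i-1} + q_{i-2} with p_{-2}=0, p_{-1}=1, q_{-2}=1, q_{-1}=0:
  i=0: a_0=5, p_0 = 5*1 + 0 = 5, q_0 = 5*0 + 1 = 1.
  i=1: a_1=5, p_1 = 5*5 + 1 = 26, q_1 = 5*1 + 0 = 5.
  i=2: a_2=2, p_2 = 2*26 + 5 = 57, q_2 = 2*5 + 1 = 11.
  i=3: a_3=2, p_3 = 2*57 + 26 = 140, q_3 = 2*11 + 5 = 27.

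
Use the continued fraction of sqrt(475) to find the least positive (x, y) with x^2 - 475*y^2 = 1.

First expand sqrt(475) as a continued fraction. With x_i = (sqrt(475) + m_i)/d_i and (m_0, d_0) = (0, 1): a_0 = floor(sqrt(475)) = 21, since 21^2 = 441 <= 475 < 484 = 22^2.
Iterate m_{i+1} = d_i*a_i - m_i, d_{i+1} = (475 - m_{i+1}^2)/d_i, a_{i+1} = floor((a_0 + m_{i+1})/d_{i+1}):
  m_1 = 1*21 - 0 = 21, d_1 = (475 - 21^2)/1 = 34/1 = 34, a_1 = floor((21 + 21)/34) = 1.
  m_2 = 34*1 - 21 = 13, d_2 = (475 - 13^2)/34 = 306/34 = 9, a_2 = floor((21 + 13)/9) = 3.
  m_3 = 9*3 - 13 = 14, d_3 = (475 - 14^2)/9 = 279/9 = 31, a_3 = floor((21 + 14)/31) = 1.
  m_4 = 31*1 - 14 = 17, d_4 = (475 - 17^2)/31 = 186/31 = 6, a_4 = floor((21 + 17)/6) = 6.
  m_5 = 6*6 - 17 = 19, d_5 = (475 - 19^2)/6 = 114/6 = 19, a_5 = floor((21 + 19)/19) = 2.
  m_6 = 19*2 - 19 = 19, d_6 = (475 - 19^2)/19 = 114/19 = 6, a_6 = floor((21 + 19)/6) = 6.
  m_7 = 6*6 - 19 = 17, d_7 = (475 - 17^2)/6 = 186/6 = 31, a_7 = floor((21 + 17)/31) = 1.
  m_8 = 31*1 - 17 = 14, d_8 = (475 - 14^2)/31 = 279/31 = 9, a_8 = floor((21 + 14)/9) = 3.
  m_9 = 9*3 - 14 = 13, d_9 = (475 - 13^2)/9 = 306/9 = 34, a_9 = floor((21 + 13)/34) = 1.
  m_10 = 34*1 - 13 = 21, d_10 = (475 - 21^2)/34 = 34/34 = 1, a_10 = floor((21 + 21)/1) = 42.
  m_11 = 1*42 - 21 = 21, d_11 = (475 - 21^2)/1 = 34/1 = 34: (m_11, d_11) = (m_1, d_1) = (21, 34), so from here the quotients repeat a_1, ..., a_10; the period length is 10.
So sqrt(475) = [21; (1, 3, 1, 6, 2, 6, 1, 3, 1, 42)] with period length k = 10.
k is even, so the fundamental solution of x^2 - 475y^2 = 1 is (p_{k-1}, q_{k-1}) = (p_9, q_9); compute convergents through index 9.
Convergents (p_i = a_i*p_{i-1} + p_{i-2}, q_i = a_i*q_{i-1} + q_{i-2} with p_{-2}=0, p_{-1}=1, q_{-2}=1, q_{-1}=0):
  i=0: a_0=21, p_0 = 21*1 + 0 = 21, q_0 = 21*0 + 1 = 1.
  i=1: a_1=1, p_1 = 1*21 + 1 = 22, q_1 = 1*1 + 0 = 1.
  i=2: a_2=3, p_2 = 3*22 + 21 = 87, q_2 = 3*1 + 1 = 4.
  i=3: a_3=1, p_3 = 1*87 + 22 = 109, q_3 = 1*4 + 1 = 5.
  i=4: a_4=6, p_4 = 6*109 + 87 = 741, q_4 = 6*5 + 4 = 34.
  i=5: a_5=2, p_5 = 2*741 + 109 = 1591, q_5 = 2*34 + 5 = 73.
  i=6: a_6=6, p_6 = 6*1591 + 741 = 10287, q_6 = 6*73 + 34 = 472.
  i=7: a_7=1, p_7 = 1*10287 + 1591 = 11878, q_7 = 1*472 + 73 = 545.
  i=8: a_8=3, p_8 = 3*11878 + 10287 = 45921, q_8 = 3*545 + 472 = 2107.
  i=9: a_9=1, p_9 = 1*45921 + 11878 = 57799, q_9 = 1*2107 + 545 = 2652.
Check: 57799^2 - 475*2652^2 = 3340724401 - 3340724400 = 1, so (x, y) = (57799, 2652) solves the equation, and by the theorem it is the least positive solution.

(x, y) = (57799, 2652)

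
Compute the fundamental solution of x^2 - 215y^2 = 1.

First expand sqrt(215) as a continued fraction. With x_i = (sqrt(215) + m_i)/d_i and (m_0, d_0) = (0, 1): a_0 = floor(sqrt(215)) = 14, since 14^2 = 196 <= 215 < 225 = 15^2.
Iterate m_{i+1} = d_i*a_i - m_i, d_{i+1} = (215 - m_{i+1}^2)/d_i, a_{i+1} = floor((a_0 + m_{i+1})/d_{i+1}):
  m_1 = 1*14 - 0 = 14, d_1 = (215 - 14^2)/1 = 19/1 = 19, a_1 = floor((14 + 14)/19) = 1.
  m_2 = 19*1 - 14 = 5, d_2 = (215 - 5^2)/19 = 190/19 = 10, a_2 = floor((14 + 5)/10) = 1.
  m_3 = 10*1 - 5 = 5, d_3 = (215 - 5^2)/10 = 190/10 = 19, a_3 = floor((14 + 5)/19) = 1.
  m_4 = 19*1 - 5 = 14, d_4 = (215 - 14^2)/19 = 19/19 = 1, a_4 = floor((14 + 14)/1) = 28.
  m_5 = 1*28 - 14 = 14, d_5 = (215 - 14^2)/1 = 19/1 = 19: (m_5, d_5) = (m_1, d_1) = (14, 19), so from here the quotients repeat a_1, ..., a_4; the period length is 4.
So sqrt(215) = [14; (1, 1, 1, 28)] with period length k = 4.
k is even, so the fundamental solution of x^2 - 215y^2 = 1 is (p_{k-1}, q_{k-1}) = (p_3, q_3); compute convergents through index 3.
Convergents (p_i = a_i*p_{i-1} + p_{i-2}, q_i = a_i*q_{i-1} + q_{i-2} with p_{-2}=0, p_{-1}=1, q_{-2}=1, q_{-1}=0):
  i=0: a_0=14, p_0 = 14*1 + 0 = 14, q_0 = 14*0 + 1 = 1.
  i=1: a_1=1, p_1 = 1*14 + 1 = 15, q_1 = 1*1 + 0 = 1.
  i=2: a_2=1, p_2 = 1*15 + 14 = 29, q_2 = 1*1 + 1 = 2.
  i=3: a_3=1, p_3 = 1*29 + 15 = 44, q_3 = 1*2 + 1 = 3.
Check: 44^2 - 215*3^2 = 1936 - 1935 = 1, so (x, y) = (44, 3) solves the equation, and by the theorem it is the least positive solution.

(x, y) = (44, 3)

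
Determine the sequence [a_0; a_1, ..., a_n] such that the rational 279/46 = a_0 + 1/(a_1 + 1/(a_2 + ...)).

[6; 15, 3]

Run the Euclidean algorithm on 279 and 46; the successive quotients are the partial quotients a_0, a_1, ... (each step inverts the fractional part left over by the previous one):
  279 = 6*46 + 3, so a_0 = 6.
  46 = 15*3 + 1, so a_1 = 15.
  3 = 3*1 + 0, so a_2 = 3.
The remainder reaches 0 after 3 divisions, so the expansion has 3 partial quotients, read off in order.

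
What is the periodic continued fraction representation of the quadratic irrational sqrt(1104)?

Write x_i = (sqrt(1104) + m_i)/d_i with (m_0, d_0) = (0, 1). a_0 = floor(sqrt(1104)) = 33, since 33^2 = 1089 <= 1104 < 1156 = 34^2.
Iterate m_{i+1} = d_i*a_i - m_i, d_{i+1} = (1104 - m_{i+1}^2)/d_i, a_{i+1} = floor((a_0 + m_{i+1})/d_{i+1}):
  m_1 = 1*33 - 0 = 33, d_1 = (1104 - 33^2)/1 = 15/1 = 15, a_1 = floor((33 + 33)/15) = 4.
  m_2 = 15*4 - 33 = 27, d_2 = (1104 - 27^2)/15 = 375/15 = 25, a_2 = floor((33 + 27)/25) = 2.
  m_3 = 25*2 - 27 = 23, d_3 = (1104 - 23^2)/25 = 575/25 = 23, a_3 = floor((33 + 23)/23) = 2.
  m_4 = 23*2 - 23 = 23, d_4 = (1104 - 23^2)/23 = 575/23 = 25, a_4 = floor((33 + 23)/25) = 2.
  m_5 = 25*2 - 23 = 27, d_5 = (1104 - 27^2)/25 = 375/25 = 15, a_5 = floor((33 + 27)/15) = 4.
  m_6 = 15*4 - 27 = 33, d_6 = (1104 - 33^2)/15 = 15/15 = 1, a_6 = floor((33 + 33)/1) = 66.
  m_7 = 1*66 - 33 = 33, d_7 = (1104 - 33^2)/1 = 15/1 = 15: (m_7, d_7) = (m_1, d_1) = (33, 15), so from here the quotients repeat a_1, ..., a_6; the period length is 6.
Hence the expansion of sqrt(1104) is a_0 = 33 followed by the repeating block 4, 2, 2, 2, 4, 66 (period 6).

[33; (4, 2, 2, 2, 4, 66)]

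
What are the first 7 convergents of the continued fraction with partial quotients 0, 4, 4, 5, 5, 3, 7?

0/1, 1/4, 4/17, 21/89, 109/462, 348/1475, 2545/10787

Using the convergent recurrence p_i = a_i*p_{i-1} + p_{i-2}, q_i = a_i*q_{i-1} + q_{i-2} with p_{-2}=0, p_{-1}=1, q_{-2}=1, q_{-1}=0:
  i=0: a_0=0, p_0 = 0*1 + 0 = 0, q_0 = 0*0 + 1 = 1.
  i=1: a_1=4, p_1 = 4*0 + 1 = 1, q_1 = 4*1 + 0 = 4.
  i=2: a_2=4, p_2 = 4*1 + 0 = 4, q_2 = 4*4 + 1 = 17.
  i=3: a_3=5, p_3 = 5*4 + 1 = 21, q_3 = 5*17 + 4 = 89.
  i=4: a_4=5, p_4 = 5*21 + 4 = 109, q_4 = 5*89 + 17 = 462.
  i=5: a_5=3, p_5 = 3*109 + 21 = 348, q_5 = 3*462 + 89 = 1475.
  i=6: a_6=7, p_6 = 7*348 + 109 = 2545, q_6 = 7*1475 + 462 = 10787.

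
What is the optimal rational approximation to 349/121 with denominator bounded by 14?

Expand x = 349/121 as a continued fraction with the Euclidean algorithm:
  349 = 2*121 + 107, so a_0 = 2.
  121 = 1*107 + 14, so a_1 = 1.
  107 = 7*14 + 9, so a_2 = 7.
  14 = 1*9 + 5, so a_3 = 1.
  9 = 1*5 + 4, so a_4 = 1.
  5 = 1*4 + 1, so a_5 = 1.
  4 = 4*1 + 0, so a_6 = 4.
so x = [2; 1, 7, 1, 1, 1, 4].
Convergents (p_i = a_i*p_{i-1} + p_{i-2}, q_i = a_i*q_{i-1} + q_{i-2} with p_{-2}=0, p_{-1}=1, q_{-2}=1, q_{-1}=0), until the denominator exceeds 14:
  i=0: a_0=2, p_0 = 2*1 + 0 = 2, q_0 = 2*0 + 1 = 1.
  i=1: a_1=1, p_1 = 1*2 + 1 = 3, q_1 = 1*1 + 0 = 1.
  i=2: a_2=7, p_2 = 7*3 + 2 = 23, q_2 = 7*1 + 1 = 8.
  i=3: a_3=1, p_3 = 1*23 + 3 = 26, q_3 = 1*8 + 1 = 9.
  i=4: a_4=1, p_4 = 1*26 + 23 = 49, q_4 = 1*9 + 8 = 17.
q_4 = 17 > 14, so the last convergent with denominator <= 14 is p_3/q_3 = 26/9.
The closest fraction with denominator <= 14 is either p_3/q_3 or the intermediate fraction (k*p_3 + p_2)/(k*q_3 + q_2) with the largest k >= 1 whose denominator stays <= 14; these approach x as k grows, and every other convergent or intermediate fraction in range is farther away.
Largest k: floor((14 - q_2)/q_3) = floor((14 - 8)/9) = 0.
Since k = 0, no intermediate fraction beyond p_3/q_3 has denominator <= 14, so the convergent 26/9 is the closest (its error is |349*9 - 26*121|/(121*9) = 5/1089).

26/9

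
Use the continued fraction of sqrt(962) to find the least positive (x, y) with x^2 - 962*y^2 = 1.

First expand sqrt(962) as a continued fraction. With x_i = (sqrt(962) + m_i)/d_i and (m_0, d_0) = (0, 1): a_0 = floor(sqrt(962)) = 31, since 31^2 = 961 <= 962 < 1024 = 32^2.
Iterate m_{i+1} = d_i*a_i - m_i, d_{i+1} = (962 - m_{i+1}^2)/d_i, a_{i+1} = floor((a_0 + m_{i+1})/d_{i+1}):
  m_1 = 1*31 - 0 = 31, d_1 = (962 - 31^2)/1 = 1/1 = 1, a_1 = floor((31 + 31)/1) = 62.
  m_2 = 1*62 - 31 = 31, d_2 = (962 - 31^2)/1 = 1/1 = 1: (m_2, d_2) = (m_1, d_1) = (31, 1), so from here the quotient a_1 repeats; the period length is 1.
So sqrt(962) = [31; (62)] with period length k = 1.
k is odd, so (p_{k-1}, q_{k-1}) only solves x^2 - 962y^2 = -1 and the fundamental solution of x^2 - 962y^2 = 1 is (p_{2k-1}, q_{2k-1}) = (p_1, q_1); compute convergents through index 1, running through the period twice.
Convergents (p_i = a_i*p_{i-1} + p_{i-2}, q_i = a_i*q_{i-1} + q_{i-2} with p_{-2}=0, p_{-1}=1, q_{-2}=1, q_{-1}=0):
  i=0: a_0=31, p_0 = 31*1 + 0 = 31, q_0 = 31*0 + 1 = 1.
  i=1: a_1=62, p_1 = 62*31 + 1 = 1923, q_1 = 62*1 + 0 = 62.
Indeed p_0^2 - 962*q_0^2 = 961 - 962 = -1, not +1.
Check: 1923^2 - 962*62^2 = 3697929 - 3697928 = 1, so (x, y) = (1923, 62) solves the equation, and by the theorem it is the least positive solution.

(x, y) = (1923, 62)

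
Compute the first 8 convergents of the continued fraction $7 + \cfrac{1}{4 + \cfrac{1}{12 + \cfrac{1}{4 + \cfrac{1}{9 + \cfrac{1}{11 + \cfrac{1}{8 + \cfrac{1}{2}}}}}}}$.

7/1, 29/4, 355/49, 1449/200, 13396/1849, 148805/20539, 1203836/166161, 2556477/352861

Using the convergent recurrence p_i = a_i*p_{i-1} + p_{i-2}, q_i = a_i*q_{i-1} + q_{i-2} with p_{-2}=0, p_{-1}=1, q_{-2}=1, q_{-1}=0:
  i=0: a_0=7, p_0 = 7*1 + 0 = 7, q_0 = 7*0 + 1 = 1.
  i=1: a_1=4, p_1 = 4*7 + 1 = 29, q_1 = 4*1 + 0 = 4.
  i=2: a_2=12, p_2 = 12*29 + 7 = 355, q_2 = 12*4 + 1 = 49.
  i=3: a_3=4, p_3 = 4*355 + 29 = 1449, q_3 = 4*49 + 4 = 200.
  i=4: a_4=9, p_4 = 9*1449 + 355 = 13396, q_4 = 9*200 + 49 = 1849.
  i=5: a_5=11, p_5 = 11*13396 + 1449 = 148805, q_5 = 11*1849 + 200 = 20539.
  i=6: a_6=8, p_6 = 8*148805 + 13396 = 1203836, q_6 = 8*20539 + 1849 = 166161.
  i=7: a_7=2, p_7 = 2*1203836 + 148805 = 2556477, q_7 = 2*166161 + 20539 = 352861.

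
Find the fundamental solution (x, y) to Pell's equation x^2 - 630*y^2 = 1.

First expand sqrt(630) as a continued fraction. With x_i = (sqrt(630) + m_i)/d_i and (m_0, d_0) = (0, 1): a_0 = floor(sqrt(630)) = 25, since 25^2 = 625 <= 630 < 676 = 26^2.
Iterate m_{i+1} = d_i*a_i - m_i, d_{i+1} = (630 - m_{i+1}^2)/d_i, a_{i+1} = floor((a_0 + m_{i+1})/d_{i+1}):
  m_1 = 1*25 - 0 = 25, d_1 = (630 - 25^2)/1 = 5/1 = 5, a_1 = floor((25 + 25)/5) = 10.
  m_2 = 5*10 - 25 = 25, d_2 = (630 - 25^2)/5 = 5/5 = 1, a_2 = floor((25 + 25)/1) = 50.
  m_3 = 1*50 - 25 = 25, d_3 = (630 - 25^2)/1 = 5/1 = 5: (m_3, d_3) = (m_1, d_1) = (25, 5), so from here the quotients repeat a_1, a_2; the period length is 2.
So sqrt(630) = [25; (10, 50)] with period length k = 2.
k is even, so the fundamental solution of x^2 - 630y^2 = 1 is (p_{k-1}, q_{k-1}) = (p_1, q_1); compute convergents through index 1.
Convergents (p_i = a_i*p_{i-1} + p_{i-2}, q_i = a_i*q_{i-1} + q_{i-2} with p_{-2}=0, p_{-1}=1, q_{-2}=1, q_{-1}=0):
  i=0: a_0=25, p_0 = 25*1 + 0 = 25, q_0 = 25*0 + 1 = 1.
  i=1: a_1=10, p_1 = 10*25 + 1 = 251, q_1 = 10*1 + 0 = 10.
Check: 251^2 - 630*10^2 = 63001 - 63000 = 1, so (x, y) = (251, 10) solves the equation, and by the theorem it is the least positive solution.

(x, y) = (251, 10)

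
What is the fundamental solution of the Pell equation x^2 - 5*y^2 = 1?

First expand sqrt(5) as a continued fraction. With x_i = (sqrt(5) + m_i)/d_i and (m_0, d_0) = (0, 1): a_0 = floor(sqrt(5)) = 2, since 2^2 = 4 <= 5 < 9 = 3^2.
Iterate m_{i+1} = d_i*a_i - m_i, d_{i+1} = (5 - m_{i+1}^2)/d_i, a_{i+1} = floor((a_0 + m_{i+1})/d_{i+1}):
  m_1 = 1*2 - 0 = 2, d_1 = (5 - 2^2)/1 = 1/1 = 1, a_1 = floor((2 + 2)/1) = 4.
  m_2 = 1*4 - 2 = 2, d_2 = (5 - 2^2)/1 = 1/1 = 1: (m_2, d_2) = (m_1, d_1) = (2, 1), so from here the quotient a_1 repeats; the period length is 1.
So sqrt(5) = [2; (4)] with period length k = 1.
k is odd, so (p_{k-1}, q_{k-1}) only solves x^2 - 5y^2 = -1 and the fundamental solution of x^2 - 5y^2 = 1 is (p_{2k-1}, q_{2k-1}) = (p_1, q_1); compute convergents through index 1, running through the period twice.
Convergents (p_i = a_i*p_{i-1} + p_{i-2}, q_i = a_i*q_{i-1} + q_{i-2} with p_{-2}=0, p_{-1}=1, q_{-2}=1, q_{-1}=0):
  i=0: a_0=2, p_0 = 2*1 + 0 = 2, q_0 = 2*0 + 1 = 1.
  i=1: a_1=4, p_1 = 4*2 + 1 = 9, q_1 = 4*1 + 0 = 4.
Indeed p_0^2 - 5*q_0^2 = 4 - 5 = -1, not +1.
Check: 9^2 - 5*4^2 = 81 - 80 = 1, so (x, y) = (9, 4) solves the equation, and by the theorem it is the least positive solution.

(x, y) = (9, 4)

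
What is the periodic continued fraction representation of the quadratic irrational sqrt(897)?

[29; (1, 18, 1, 58)]

Write x_i = (sqrt(897) + m_i)/d_i with (m_0, d_0) = (0, 1). a_0 = floor(sqrt(897)) = 29, since 29^2 = 841 <= 897 < 900 = 30^2.
Iterate m_{i+1} = d_i*a_i - m_i, d_{i+1} = (897 - m_{i+1}^2)/d_i, a_{i+1} = floor((a_0 + m_{i+1})/d_{i+1}):
  m_1 = 1*29 - 0 = 29, d_1 = (897 - 29^2)/1 = 56/1 = 56, a_1 = floor((29 + 29)/56) = 1.
  m_2 = 56*1 - 29 = 27, d_2 = (897 - 27^2)/56 = 168/56 = 3, a_2 = floor((29 + 27)/3) = 18.
  m_3 = 3*18 - 27 = 27, d_3 = (897 - 27^2)/3 = 168/3 = 56, a_3 = floor((29 + 27)/56) = 1.
  m_4 = 56*1 - 27 = 29, d_4 = (897 - 29^2)/56 = 56/56 = 1, a_4 = floor((29 + 29)/1) = 58.
  m_5 = 1*58 - 29 = 29, d_5 = (897 - 29^2)/1 = 56/1 = 56: (m_5, d_5) = (m_1, d_1) = (29, 56), so from here the quotients repeat a_1, ..., a_4; the period length is 4.
Hence the expansion of sqrt(897) is a_0 = 29 followed by the repeating block 1, 18, 1, 58 (period 4).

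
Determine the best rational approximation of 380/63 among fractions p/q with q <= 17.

103/17

Expand x = 380/63 as a continued fraction with the Euclidean algorithm:
  380 = 6*63 + 2, so a_0 = 6.
  63 = 31*2 + 1, so a_1 = 31.
  2 = 2*1 + 0, so a_2 = 2.
so x = [6; 31, 2].
Convergents (p_i = a_i*p_{i-1} + p_{i-2}, q_i = a_i*q_{i-1} + q_{i-2} with p_{-2}=0, p_{-1}=1, q_{-2}=1, q_{-1}=0), until the denominator exceeds 17:
  i=0: a_0=6, p_0 = 6*1 + 0 = 6, q_0 = 6*0 + 1 = 1.
  i=1: a_1=31, p_1 = 31*6 + 1 = 187, q_1 = 31*1 + 0 = 31.
q_1 = 31 > 17, so the last convergent with denominator <= 17 is p_0/q_0 = 6/1.
The closest fraction with denominator <= 17 is either p_0/q_0 or the intermediate fraction (k*p_0 + p_{-1})/(k*q_0 + q_{-1}) with the largest k >= 1 whose denominator stays <= 17; these approach x as k grows, and every other convergent or intermediate fraction in range is farther away.
Largest k: floor((17 - q_{-1})/q_0) = floor((17 - 0)/1) = 17 (using the seeds p_{-1} = 1, q_{-1} = 0).
That gives (17*6 + 1)/(17*1 + 0) = 103/17.
Compare the errors: |x - 6/1| = |380*1 - 6*63|/(63*1) = 2/63, and |x - 103/17| = |380*17 - 103*63|/(63*17) = 29/1071.
Cross-multiplying, 29*63 = 1827 < 2142 = 2*1071, so 29/1071 is smaller: the intermediate fraction 103/17 is closer to x than 6/1.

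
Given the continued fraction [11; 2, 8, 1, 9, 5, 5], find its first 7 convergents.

Using the convergent recurrence p_i = a_i*p_{i-1} + p_{i-2}, q_i = a_i*q_{i-1} + q_{i-2} with p_{-2}=0, p_{-1}=1, q_{-2}=1, q_{-1}=0:
  i=0: a_0=11, p_0 = 11*1 + 0 = 11, q_0 = 11*0 + 1 = 1.
  i=1: a_1=2, p_1 = 2*11 + 1 = 23, q_1 = 2*1 + 0 = 2.
  i=2: a_2=8, p_2 = 8*23 + 11 = 195, q_2 = 8*2 + 1 = 17.
  i=3: a_3=1, p_3 = 1*195 + 23 = 218, q_3 = 1*17 + 2 = 19.
  i=4: a_4=9, p_4 = 9*218 + 195 = 2157, q_4 = 9*19 + 17 = 188.
  i=5: a_5=5, p_5 = 5*2157 + 218 = 11003, q_5 = 5*188 + 19 = 959.
  i=6: a_6=5, p_6 = 5*11003 + 2157 = 57172, q_6 = 5*959 + 188 = 4983.

11/1, 23/2, 195/17, 218/19, 2157/188, 11003/959, 57172/4983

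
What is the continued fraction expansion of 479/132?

[3; 1, 1, 1, 2, 3, 1, 3]

Run the Euclidean algorithm on 479 and 132; the successive quotients are the partial quotients a_0, a_1, ... (each step inverts the fractional part left over by the previous one):
  479 = 3*132 + 83, so a_0 = 3.
  132 = 1*83 + 49, so a_1 = 1.
  83 = 1*49 + 34, so a_2 = 1.
  49 = 1*34 + 15, so a_3 = 1.
  34 = 2*15 + 4, so a_4 = 2.
  15 = 3*4 + 3, so a_5 = 3.
  4 = 1*3 + 1, so a_6 = 1.
  3 = 3*1 + 0, so a_7 = 3.
The remainder reaches 0 after 8 divisions, so the expansion has 8 partial quotients, read off in order.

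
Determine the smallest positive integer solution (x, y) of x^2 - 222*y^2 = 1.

(x, y) = (149, 10)

First expand sqrt(222) as a continued fraction. With x_i = (sqrt(222) + m_i)/d_i and (m_0, d_0) = (0, 1): a_0 = floor(sqrt(222)) = 14, since 14^2 = 196 <= 222 < 225 = 15^2.
Iterate m_{i+1} = d_i*a_i - m_i, d_{i+1} = (222 - m_{i+1}^2)/d_i, a_{i+1} = floor((a_0 + m_{i+1})/d_{i+1}):
  m_1 = 1*14 - 0 = 14, d_1 = (222 - 14^2)/1 = 26/1 = 26, a_1 = floor((14 + 14)/26) = 1.
  m_2 = 26*1 - 14 = 12, d_2 = (222 - 12^2)/26 = 78/26 = 3, a_2 = floor((14 + 12)/3) = 8.
  m_3 = 3*8 - 12 = 12, d_3 = (222 - 12^2)/3 = 78/3 = 26, a_3 = floor((14 + 12)/26) = 1.
  m_4 = 26*1 - 12 = 14, d_4 = (222 - 14^2)/26 = 26/26 = 1, a_4 = floor((14 + 14)/1) = 28.
  m_5 = 1*28 - 14 = 14, d_5 = (222 - 14^2)/1 = 26/1 = 26: (m_5, d_5) = (m_1, d_1) = (14, 26), so from here the quotients repeat a_1, ..., a_4; the period length is 4.
So sqrt(222) = [14; (1, 8, 1, 28)] with period length k = 4.
k is even, so the fundamental solution of x^2 - 222y^2 = 1 is (p_{k-1}, q_{k-1}) = (p_3, q_3); compute convergents through index 3.
Convergents (p_i = a_i*p_{i-1} + p_{i-2}, q_i = a_i*q_{i-1} + q_{i-2} with p_{-2}=0, p_{-1}=1, q_{-2}=1, q_{-1}=0):
  i=0: a_0=14, p_0 = 14*1 + 0 = 14, q_0 = 14*0 + 1 = 1.
  i=1: a_1=1, p_1 = 1*14 + 1 = 15, q_1 = 1*1 + 0 = 1.
  i=2: a_2=8, p_2 = 8*15 + 14 = 134, q_2 = 8*1 + 1 = 9.
  i=3: a_3=1, p_3 = 1*134 + 15 = 149, q_3 = 1*9 + 1 = 10.
Check: 149^2 - 222*10^2 = 22201 - 22200 = 1, so (x, y) = (149, 10) solves the equation, and by the theorem it is the least positive solution.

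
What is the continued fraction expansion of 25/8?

Run the Euclidean algorithm on 25 and 8; the successive quotients are the partial quotients a_0, a_1, ... (each step inverts the fractional part left over by the previous one):
  25 = 3*8 + 1, so a_0 = 3.
  8 = 8*1 + 0, so a_1 = 8.
The remainder reaches 0 after 2 divisions, so the expansion has 2 partial quotients, read off in order.

[3; 8]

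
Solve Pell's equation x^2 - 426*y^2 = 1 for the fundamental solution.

First expand sqrt(426) as a continued fraction. With x_i = (sqrt(426) + m_i)/d_i and (m_0, d_0) = (0, 1): a_0 = floor(sqrt(426)) = 20, since 20^2 = 400 <= 426 < 441 = 21^2.
Iterate m_{i+1} = d_i*a_i - m_i, d_{i+1} = (426 - m_{i+1}^2)/d_i, a_{i+1} = floor((a_0 + m_{i+1})/d_{i+1}):
  m_1 = 1*20 - 0 = 20, d_1 = (426 - 20^2)/1 = 26/1 = 26, a_1 = floor((20 + 20)/26) = 1.
  m_2 = 26*1 - 20 = 6, d_2 = (426 - 6^2)/26 = 390/26 = 15, a_2 = floor((20 + 6)/15) = 1.
  m_3 = 15*1 - 6 = 9, d_3 = (426 - 9^2)/15 = 345/15 = 23, a_3 = floor((20 + 9)/23) = 1.
  m_4 = 23*1 - 9 = 14, d_4 = (426 - 14^2)/23 = 230/23 = 10, a_4 = floor((20 + 14)/10) = 3.
  m_5 = 10*3 - 14 = 16, d_5 = (426 - 16^2)/10 = 170/10 = 17, a_5 = floor((20 + 16)/17) = 2.
  m_6 = 17*2 - 16 = 18, d_6 = (426 - 18^2)/17 = 102/17 = 6, a_6 = floor((20 + 18)/6) = 6.
  m_7 = 6*6 - 18 = 18, d_7 = (426 - 18^2)/6 = 102/6 = 17, a_7 = floor((20 + 18)/17) = 2.
  m_8 = 17*2 - 18 = 16, d_8 = (426 - 16^2)/17 = 170/17 = 10, a_8 = floor((20 + 16)/10) = 3.
  m_9 = 10*3 - 16 = 14, d_9 = (426 - 14^2)/10 = 230/10 = 23, a_9 = floor((20 + 14)/23) = 1.
  m_10 = 23*1 - 14 = 9, d_10 = (426 - 9^2)/23 = 345/23 = 15, a_10 = floor((20 + 9)/15) = 1.
  m_11 = 15*1 - 9 = 6, d_11 = (426 - 6^2)/15 = 390/15 = 26, a_11 = floor((20 + 6)/26) = 1.
  m_12 = 26*1 - 6 = 20, d_12 = (426 - 20^2)/26 = 26/26 = 1, a_12 = floor((20 + 20)/1) = 40.
  m_13 = 1*40 - 20 = 20, d_13 = (426 - 20^2)/1 = 26/1 = 26: (m_13, d_13) = (m_1, d_1) = (20, 26), so from here the quotients repeat a_1, ..., a_12; the period length is 12.
So sqrt(426) = [20; (1, 1, 1, 3, 2, 6, 2, 3, 1, 1, 1, 40)] with period length k = 12.
k is even, so the fundamental solution of x^2 - 426y^2 = 1 is (p_{k-1}, q_{k-1}) = (p_11, q_11); compute convergents through index 11.
Convergents (p_i = a_i*p_{i-1} + p_{i-2}, q_i = a_i*q_{i-1} + q_{i-2} with p_{-2}=0, p_{-1}=1, q_{-2}=1, q_{-1}=0):
  i=0: a_0=20, p_0 = 20*1 + 0 = 20, q_0 = 20*0 + 1 = 1.
  i=1: a_1=1, p_1 = 1*20 + 1 = 21, q_1 = 1*1 + 0 = 1.
  i=2: a_2=1, p_2 = 1*21 + 20 = 41, q_2 = 1*1 + 1 = 2.
  i=3: a_3=1, p_3 = 1*41 + 21 = 62, q_3 = 1*2 + 1 = 3.
  i=4: a_4=3, p_4 = 3*62 + 41 = 227, q_4 = 3*3 + 2 = 11.
  i=5: a_5=2, p_5 = 2*227 + 62 = 516, q_5 = 2*11 + 3 = 25.
  i=6: a_6=6, p_6 = 6*516 + 227 = 3323, q_6 = 6*25 + 11 = 161.
  i=7: a_7=2, p_7 = 2*3323 + 516 = 7162, q_7 = 2*161 + 25 = 347.
  i=8: a_8=3, p_8 = 3*7162 + 3323 = 24809, q_8 = 3*347 + 161 = 1202.
  i=9: a_9=1, p_9 = 1*24809 + 7162 = 31971, q_9 = 1*1202 + 347 = 1549.
  i=10: a_10=1, p_10 = 1*31971 + 24809 = 56780, q_10 = 1*1549 + 1202 = 2751.
  i=11: a_11=1, p_11 = 1*56780 + 31971 = 88751, q_11 = 1*2751 + 1549 = 4300.
Check: 88751^2 - 426*4300^2 = 7876740001 - 7876740000 = 1, so (x, y) = (88751, 4300) solves the equation, and by the theorem it is the least positive solution.

(x, y) = (88751, 4300)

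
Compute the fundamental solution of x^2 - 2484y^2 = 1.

(x, y) = (7775, 156)

First expand sqrt(2484) as a continued fraction. With x_i = (sqrt(2484) + m_i)/d_i and (m_0, d_0) = (0, 1): a_0 = floor(sqrt(2484)) = 49, since 49^2 = 2401 <= 2484 < 2500 = 50^2.
Iterate m_{i+1} = d_i*a_i - m_i, d_{i+1} = (2484 - m_{i+1}^2)/d_i, a_{i+1} = floor((a_0 + m_{i+1})/d_{i+1}):
  m_1 = 1*49 - 0 = 49, d_1 = (2484 - 49^2)/1 = 83/1 = 83, a_1 = floor((49 + 49)/83) = 1.
  m_2 = 83*1 - 49 = 34, d_2 = (2484 - 34^2)/83 = 1328/83 = 16, a_2 = floor((49 + 34)/16) = 5.
  m_3 = 16*5 - 34 = 46, d_3 = (2484 - 46^2)/16 = 368/16 = 23, a_3 = floor((49 + 46)/23) = 4.
  m_4 = 23*4 - 46 = 46, d_4 = (2484 - 46^2)/23 = 368/23 = 16, a_4 = floor((49 + 46)/16) = 5.
  m_5 = 16*5 - 46 = 34, d_5 = (2484 - 34^2)/16 = 1328/16 = 83, a_5 = floor((49 + 34)/83) = 1.
  m_6 = 83*1 - 34 = 49, d_6 = (2484 - 49^2)/83 = 83/83 = 1, a_6 = floor((49 + 49)/1) = 98.
  m_7 = 1*98 - 49 = 49, d_7 = (2484 - 49^2)/1 = 83/1 = 83: (m_7, d_7) = (m_1, d_1) = (49, 83), so from here the quotients repeat a_1, ..., a_6; the period length is 6.
So sqrt(2484) = [49; (1, 5, 4, 5, 1, 98)] with period length k = 6.
k is even, so the fundamental solution of x^2 - 2484y^2 = 1 is (p_{k-1}, q_{k-1}) = (p_5, q_5); compute convergents through index 5.
Convergents (p_i = a_i*p_{i-1} + p_{i-2}, q_i = a_i*q_{i-1} + q_{i-2} with p_{-2}=0, p_{-1}=1, q_{-2}=1, q_{-1}=0):
  i=0: a_0=49, p_0 = 49*1 + 0 = 49, q_0 = 49*0 + 1 = 1.
  i=1: a_1=1, p_1 = 1*49 + 1 = 50, q_1 = 1*1 + 0 = 1.
  i=2: a_2=5, p_2 = 5*50 + 49 = 299, q_2 = 5*1 + 1 = 6.
  i=3: a_3=4, p_3 = 4*299 + 50 = 1246, q_3 = 4*6 + 1 = 25.
  i=4: a_4=5, p_4 = 5*1246 + 299 = 6529, q_4 = 5*25 + 6 = 131.
  i=5: a_5=1, p_5 = 1*6529 + 1246 = 7775, q_5 = 1*131 + 25 = 156.
Check: 7775^2 - 2484*156^2 = 60450625 - 60450624 = 1, so (x, y) = (7775, 156) solves the equation, and by the theorem it is the least positive solution.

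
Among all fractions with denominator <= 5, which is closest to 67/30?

Expand x = 67/30 as a continued fraction with the Euclidean algorithm:
  67 = 2*30 + 7, so a_0 = 2.
  30 = 4*7 + 2, so a_1 = 4.
  7 = 3*2 + 1, so a_2 = 3.
  2 = 2*1 + 0, so a_3 = 2.
so x = [2; 4, 3, 2].
Convergents (p_i = a_i*p_{i-1} + p_{i-2}, q_i = a_i*q_{i-1} + q_{i-2} with p_{-2}=0, p_{-1}=1, q_{-2}=1, q_{-1}=0), until the denominator exceeds 5:
  i=0: a_0=2, p_0 = 2*1 + 0 = 2, q_0 = 2*0 + 1 = 1.
  i=1: a_1=4, p_1 = 4*2 + 1 = 9, q_1 = 4*1 + 0 = 4.
  i=2: a_2=3, p_2 = 3*9 + 2 = 29, q_2 = 3*4 + 1 = 13.
q_2 = 13 > 5, so the last convergent with denominator <= 5 is p_1/q_1 = 9/4.
The closest fraction with denominator <= 5 is either p_1/q_1 or the intermediate fraction (k*p_1 + p_0)/(k*q_1 + q_0) with the largest k >= 1 whose denominator stays <= 5; these approach x as k grows, and every other convergent or intermediate fraction in range is farther away.
Largest k: floor((5 - q_0)/q_1) = floor((5 - 1)/4) = 1.
That gives (1*9 + 2)/(1*4 + 1) = 11/5.
Compare the errors: |x - 9/4| = |67*4 - 9*30|/(30*4) = 2/120, and |x - 11/5| = |67*5 - 11*30|/(30*5) = 5/150.
Cross-multiplying, 2*150 = 300 < 600 = 5*120, so 2/120 is smaller: the convergent 9/4 is closer to x than 11/5.

9/4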